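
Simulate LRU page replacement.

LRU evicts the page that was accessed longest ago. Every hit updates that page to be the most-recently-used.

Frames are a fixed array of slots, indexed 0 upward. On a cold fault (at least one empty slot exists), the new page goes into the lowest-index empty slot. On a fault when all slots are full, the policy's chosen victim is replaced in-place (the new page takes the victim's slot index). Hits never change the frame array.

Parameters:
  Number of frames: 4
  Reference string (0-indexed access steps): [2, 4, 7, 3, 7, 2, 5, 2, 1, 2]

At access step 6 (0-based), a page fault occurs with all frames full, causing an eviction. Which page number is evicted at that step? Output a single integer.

Answer: 4

Derivation:
Step 0: ref 2 -> FAULT, frames=[2,-,-,-]
Step 1: ref 4 -> FAULT, frames=[2,4,-,-]
Step 2: ref 7 -> FAULT, frames=[2,4,7,-]
Step 3: ref 3 -> FAULT, frames=[2,4,7,3]
Step 4: ref 7 -> HIT, frames=[2,4,7,3]
Step 5: ref 2 -> HIT, frames=[2,4,7,3]
Step 6: ref 5 -> FAULT, evict 4, frames=[2,5,7,3]
At step 6: evicted page 4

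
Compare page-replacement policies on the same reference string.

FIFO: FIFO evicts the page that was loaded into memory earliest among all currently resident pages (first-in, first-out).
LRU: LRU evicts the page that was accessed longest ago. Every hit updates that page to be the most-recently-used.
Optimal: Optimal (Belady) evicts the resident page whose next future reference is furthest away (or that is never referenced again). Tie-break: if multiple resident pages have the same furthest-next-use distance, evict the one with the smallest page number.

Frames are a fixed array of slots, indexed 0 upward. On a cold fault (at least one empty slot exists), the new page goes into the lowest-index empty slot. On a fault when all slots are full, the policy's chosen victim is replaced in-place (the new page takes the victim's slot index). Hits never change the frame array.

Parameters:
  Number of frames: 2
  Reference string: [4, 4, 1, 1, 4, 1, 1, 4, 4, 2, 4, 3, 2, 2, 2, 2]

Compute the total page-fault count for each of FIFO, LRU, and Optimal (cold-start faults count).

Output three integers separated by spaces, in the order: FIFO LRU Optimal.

Answer: 6 5 4

Derivation:
--- FIFO ---
  step 0: ref 4 -> FAULT, frames=[4,-] (faults so far: 1)
  step 1: ref 4 -> HIT, frames=[4,-] (faults so far: 1)
  step 2: ref 1 -> FAULT, frames=[4,1] (faults so far: 2)
  step 3: ref 1 -> HIT, frames=[4,1] (faults so far: 2)
  step 4: ref 4 -> HIT, frames=[4,1] (faults so far: 2)
  step 5: ref 1 -> HIT, frames=[4,1] (faults so far: 2)
  step 6: ref 1 -> HIT, frames=[4,1] (faults so far: 2)
  step 7: ref 4 -> HIT, frames=[4,1] (faults so far: 2)
  step 8: ref 4 -> HIT, frames=[4,1] (faults so far: 2)
  step 9: ref 2 -> FAULT, evict 4, frames=[2,1] (faults so far: 3)
  step 10: ref 4 -> FAULT, evict 1, frames=[2,4] (faults so far: 4)
  step 11: ref 3 -> FAULT, evict 2, frames=[3,4] (faults so far: 5)
  step 12: ref 2 -> FAULT, evict 4, frames=[3,2] (faults so far: 6)
  step 13: ref 2 -> HIT, frames=[3,2] (faults so far: 6)
  step 14: ref 2 -> HIT, frames=[3,2] (faults so far: 6)
  step 15: ref 2 -> HIT, frames=[3,2] (faults so far: 6)
  FIFO total faults: 6
--- LRU ---
  step 0: ref 4 -> FAULT, frames=[4,-] (faults so far: 1)
  step 1: ref 4 -> HIT, frames=[4,-] (faults so far: 1)
  step 2: ref 1 -> FAULT, frames=[4,1] (faults so far: 2)
  step 3: ref 1 -> HIT, frames=[4,1] (faults so far: 2)
  step 4: ref 4 -> HIT, frames=[4,1] (faults so far: 2)
  step 5: ref 1 -> HIT, frames=[4,1] (faults so far: 2)
  step 6: ref 1 -> HIT, frames=[4,1] (faults so far: 2)
  step 7: ref 4 -> HIT, frames=[4,1] (faults so far: 2)
  step 8: ref 4 -> HIT, frames=[4,1] (faults so far: 2)
  step 9: ref 2 -> FAULT, evict 1, frames=[4,2] (faults so far: 3)
  step 10: ref 4 -> HIT, frames=[4,2] (faults so far: 3)
  step 11: ref 3 -> FAULT, evict 2, frames=[4,3] (faults so far: 4)
  step 12: ref 2 -> FAULT, evict 4, frames=[2,3] (faults so far: 5)
  step 13: ref 2 -> HIT, frames=[2,3] (faults so far: 5)
  step 14: ref 2 -> HIT, frames=[2,3] (faults so far: 5)
  step 15: ref 2 -> HIT, frames=[2,3] (faults so far: 5)
  LRU total faults: 5
--- Optimal ---
  step 0: ref 4 -> FAULT, frames=[4,-] (faults so far: 1)
  step 1: ref 4 -> HIT, frames=[4,-] (faults so far: 1)
  step 2: ref 1 -> FAULT, frames=[4,1] (faults so far: 2)
  step 3: ref 1 -> HIT, frames=[4,1] (faults so far: 2)
  step 4: ref 4 -> HIT, frames=[4,1] (faults so far: 2)
  step 5: ref 1 -> HIT, frames=[4,1] (faults so far: 2)
  step 6: ref 1 -> HIT, frames=[4,1] (faults so far: 2)
  step 7: ref 4 -> HIT, frames=[4,1] (faults so far: 2)
  step 8: ref 4 -> HIT, frames=[4,1] (faults so far: 2)
  step 9: ref 2 -> FAULT, evict 1, frames=[4,2] (faults so far: 3)
  step 10: ref 4 -> HIT, frames=[4,2] (faults so far: 3)
  step 11: ref 3 -> FAULT, evict 4, frames=[3,2] (faults so far: 4)
  step 12: ref 2 -> HIT, frames=[3,2] (faults so far: 4)
  step 13: ref 2 -> HIT, frames=[3,2] (faults so far: 4)
  step 14: ref 2 -> HIT, frames=[3,2] (faults so far: 4)
  step 15: ref 2 -> HIT, frames=[3,2] (faults so far: 4)
  Optimal total faults: 4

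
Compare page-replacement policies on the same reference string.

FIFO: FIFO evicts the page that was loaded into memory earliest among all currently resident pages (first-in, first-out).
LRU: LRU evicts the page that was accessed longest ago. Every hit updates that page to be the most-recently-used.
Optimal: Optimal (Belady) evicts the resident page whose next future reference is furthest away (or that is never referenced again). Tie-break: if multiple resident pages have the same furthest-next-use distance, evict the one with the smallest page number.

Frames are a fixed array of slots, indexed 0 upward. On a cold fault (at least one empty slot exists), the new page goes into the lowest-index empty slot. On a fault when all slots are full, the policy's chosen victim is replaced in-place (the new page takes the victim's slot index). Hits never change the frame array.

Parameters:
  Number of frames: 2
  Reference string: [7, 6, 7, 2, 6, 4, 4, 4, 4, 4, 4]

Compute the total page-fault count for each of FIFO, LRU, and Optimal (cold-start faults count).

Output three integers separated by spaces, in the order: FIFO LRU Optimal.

--- FIFO ---
  step 0: ref 7 -> FAULT, frames=[7,-] (faults so far: 1)
  step 1: ref 6 -> FAULT, frames=[7,6] (faults so far: 2)
  step 2: ref 7 -> HIT, frames=[7,6] (faults so far: 2)
  step 3: ref 2 -> FAULT, evict 7, frames=[2,6] (faults so far: 3)
  step 4: ref 6 -> HIT, frames=[2,6] (faults so far: 3)
  step 5: ref 4 -> FAULT, evict 6, frames=[2,4] (faults so far: 4)
  step 6: ref 4 -> HIT, frames=[2,4] (faults so far: 4)
  step 7: ref 4 -> HIT, frames=[2,4] (faults so far: 4)
  step 8: ref 4 -> HIT, frames=[2,4] (faults so far: 4)
  step 9: ref 4 -> HIT, frames=[2,4] (faults so far: 4)
  step 10: ref 4 -> HIT, frames=[2,4] (faults so far: 4)
  FIFO total faults: 4
--- LRU ---
  step 0: ref 7 -> FAULT, frames=[7,-] (faults so far: 1)
  step 1: ref 6 -> FAULT, frames=[7,6] (faults so far: 2)
  step 2: ref 7 -> HIT, frames=[7,6] (faults so far: 2)
  step 3: ref 2 -> FAULT, evict 6, frames=[7,2] (faults so far: 3)
  step 4: ref 6 -> FAULT, evict 7, frames=[6,2] (faults so far: 4)
  step 5: ref 4 -> FAULT, evict 2, frames=[6,4] (faults so far: 5)
  step 6: ref 4 -> HIT, frames=[6,4] (faults so far: 5)
  step 7: ref 4 -> HIT, frames=[6,4] (faults so far: 5)
  step 8: ref 4 -> HIT, frames=[6,4] (faults so far: 5)
  step 9: ref 4 -> HIT, frames=[6,4] (faults so far: 5)
  step 10: ref 4 -> HIT, frames=[6,4] (faults so far: 5)
  LRU total faults: 5
--- Optimal ---
  step 0: ref 7 -> FAULT, frames=[7,-] (faults so far: 1)
  step 1: ref 6 -> FAULT, frames=[7,6] (faults so far: 2)
  step 2: ref 7 -> HIT, frames=[7,6] (faults so far: 2)
  step 3: ref 2 -> FAULT, evict 7, frames=[2,6] (faults so far: 3)
  step 4: ref 6 -> HIT, frames=[2,6] (faults so far: 3)
  step 5: ref 4 -> FAULT, evict 2, frames=[4,6] (faults so far: 4)
  step 6: ref 4 -> HIT, frames=[4,6] (faults so far: 4)
  step 7: ref 4 -> HIT, frames=[4,6] (faults so far: 4)
  step 8: ref 4 -> HIT, frames=[4,6] (faults so far: 4)
  step 9: ref 4 -> HIT, frames=[4,6] (faults so far: 4)
  step 10: ref 4 -> HIT, frames=[4,6] (faults so far: 4)
  Optimal total faults: 4

Answer: 4 5 4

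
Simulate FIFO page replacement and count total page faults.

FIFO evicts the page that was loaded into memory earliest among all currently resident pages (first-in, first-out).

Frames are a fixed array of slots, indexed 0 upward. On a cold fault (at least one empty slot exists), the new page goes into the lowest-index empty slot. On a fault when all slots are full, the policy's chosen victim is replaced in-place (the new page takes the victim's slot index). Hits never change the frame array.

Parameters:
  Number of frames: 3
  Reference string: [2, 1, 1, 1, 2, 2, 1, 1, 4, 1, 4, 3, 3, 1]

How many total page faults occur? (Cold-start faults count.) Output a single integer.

Step 0: ref 2 → FAULT, frames=[2,-,-]
Step 1: ref 1 → FAULT, frames=[2,1,-]
Step 2: ref 1 → HIT, frames=[2,1,-]
Step 3: ref 1 → HIT, frames=[2,1,-]
Step 4: ref 2 → HIT, frames=[2,1,-]
Step 5: ref 2 → HIT, frames=[2,1,-]
Step 6: ref 1 → HIT, frames=[2,1,-]
Step 7: ref 1 → HIT, frames=[2,1,-]
Step 8: ref 4 → FAULT, frames=[2,1,4]
Step 9: ref 1 → HIT, frames=[2,1,4]
Step 10: ref 4 → HIT, frames=[2,1,4]
Step 11: ref 3 → FAULT (evict 2), frames=[3,1,4]
Step 12: ref 3 → HIT, frames=[3,1,4]
Step 13: ref 1 → HIT, frames=[3,1,4]
Total faults: 4

Answer: 4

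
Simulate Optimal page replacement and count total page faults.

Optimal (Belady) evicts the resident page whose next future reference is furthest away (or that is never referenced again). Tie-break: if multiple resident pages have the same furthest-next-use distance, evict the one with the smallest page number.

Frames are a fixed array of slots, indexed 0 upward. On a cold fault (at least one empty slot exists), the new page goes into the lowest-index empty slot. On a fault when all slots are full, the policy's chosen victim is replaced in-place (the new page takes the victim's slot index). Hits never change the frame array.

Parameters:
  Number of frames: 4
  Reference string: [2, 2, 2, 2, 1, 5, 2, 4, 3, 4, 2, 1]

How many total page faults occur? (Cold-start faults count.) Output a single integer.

Answer: 5

Derivation:
Step 0: ref 2 → FAULT, frames=[2,-,-,-]
Step 1: ref 2 → HIT, frames=[2,-,-,-]
Step 2: ref 2 → HIT, frames=[2,-,-,-]
Step 3: ref 2 → HIT, frames=[2,-,-,-]
Step 4: ref 1 → FAULT, frames=[2,1,-,-]
Step 5: ref 5 → FAULT, frames=[2,1,5,-]
Step 6: ref 2 → HIT, frames=[2,1,5,-]
Step 7: ref 4 → FAULT, frames=[2,1,5,4]
Step 8: ref 3 → FAULT (evict 5), frames=[2,1,3,4]
Step 9: ref 4 → HIT, frames=[2,1,3,4]
Step 10: ref 2 → HIT, frames=[2,1,3,4]
Step 11: ref 1 → HIT, frames=[2,1,3,4]
Total faults: 5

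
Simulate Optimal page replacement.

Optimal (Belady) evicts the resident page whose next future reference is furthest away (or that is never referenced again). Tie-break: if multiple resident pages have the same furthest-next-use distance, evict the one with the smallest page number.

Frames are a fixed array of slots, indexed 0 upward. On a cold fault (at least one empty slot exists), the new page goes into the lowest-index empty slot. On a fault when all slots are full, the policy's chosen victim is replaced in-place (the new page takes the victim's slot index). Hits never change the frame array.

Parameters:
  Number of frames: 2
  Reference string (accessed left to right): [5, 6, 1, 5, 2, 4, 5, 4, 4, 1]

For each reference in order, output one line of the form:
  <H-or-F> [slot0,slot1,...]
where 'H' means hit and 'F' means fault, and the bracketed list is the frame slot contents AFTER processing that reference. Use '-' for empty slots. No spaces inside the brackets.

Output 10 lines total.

F [5,-]
F [5,6]
F [5,1]
H [5,1]
F [5,2]
F [5,4]
H [5,4]
H [5,4]
H [5,4]
F [5,1]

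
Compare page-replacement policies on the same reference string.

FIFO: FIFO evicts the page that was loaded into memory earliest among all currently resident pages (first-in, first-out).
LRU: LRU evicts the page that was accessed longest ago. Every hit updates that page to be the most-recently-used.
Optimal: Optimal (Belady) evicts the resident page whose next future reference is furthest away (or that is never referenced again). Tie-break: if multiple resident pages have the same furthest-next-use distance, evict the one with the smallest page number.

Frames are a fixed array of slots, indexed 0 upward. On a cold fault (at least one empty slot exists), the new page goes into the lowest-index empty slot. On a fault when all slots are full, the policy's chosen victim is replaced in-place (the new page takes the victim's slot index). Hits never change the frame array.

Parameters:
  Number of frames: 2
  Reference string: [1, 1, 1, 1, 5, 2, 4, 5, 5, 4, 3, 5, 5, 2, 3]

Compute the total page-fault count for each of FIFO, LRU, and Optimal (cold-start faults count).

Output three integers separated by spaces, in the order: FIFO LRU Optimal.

--- FIFO ---
  step 0: ref 1 -> FAULT, frames=[1,-] (faults so far: 1)
  step 1: ref 1 -> HIT, frames=[1,-] (faults so far: 1)
  step 2: ref 1 -> HIT, frames=[1,-] (faults so far: 1)
  step 3: ref 1 -> HIT, frames=[1,-] (faults so far: 1)
  step 4: ref 5 -> FAULT, frames=[1,5] (faults so far: 2)
  step 5: ref 2 -> FAULT, evict 1, frames=[2,5] (faults so far: 3)
  step 6: ref 4 -> FAULT, evict 5, frames=[2,4] (faults so far: 4)
  step 7: ref 5 -> FAULT, evict 2, frames=[5,4] (faults so far: 5)
  step 8: ref 5 -> HIT, frames=[5,4] (faults so far: 5)
  step 9: ref 4 -> HIT, frames=[5,4] (faults so far: 5)
  step 10: ref 3 -> FAULT, evict 4, frames=[5,3] (faults so far: 6)
  step 11: ref 5 -> HIT, frames=[5,3] (faults so far: 6)
  step 12: ref 5 -> HIT, frames=[5,3] (faults so far: 6)
  step 13: ref 2 -> FAULT, evict 5, frames=[2,3] (faults so far: 7)
  step 14: ref 3 -> HIT, frames=[2,3] (faults so far: 7)
  FIFO total faults: 7
--- LRU ---
  step 0: ref 1 -> FAULT, frames=[1,-] (faults so far: 1)
  step 1: ref 1 -> HIT, frames=[1,-] (faults so far: 1)
  step 2: ref 1 -> HIT, frames=[1,-] (faults so far: 1)
  step 3: ref 1 -> HIT, frames=[1,-] (faults so far: 1)
  step 4: ref 5 -> FAULT, frames=[1,5] (faults so far: 2)
  step 5: ref 2 -> FAULT, evict 1, frames=[2,5] (faults so far: 3)
  step 6: ref 4 -> FAULT, evict 5, frames=[2,4] (faults so far: 4)
  step 7: ref 5 -> FAULT, evict 2, frames=[5,4] (faults so far: 5)
  step 8: ref 5 -> HIT, frames=[5,4] (faults so far: 5)
  step 9: ref 4 -> HIT, frames=[5,4] (faults so far: 5)
  step 10: ref 3 -> FAULT, evict 5, frames=[3,4] (faults so far: 6)
  step 11: ref 5 -> FAULT, evict 4, frames=[3,5] (faults so far: 7)
  step 12: ref 5 -> HIT, frames=[3,5] (faults so far: 7)
  step 13: ref 2 -> FAULT, evict 3, frames=[2,5] (faults so far: 8)
  step 14: ref 3 -> FAULT, evict 5, frames=[2,3] (faults so far: 9)
  LRU total faults: 9
--- Optimal ---
  step 0: ref 1 -> FAULT, frames=[1,-] (faults so far: 1)
  step 1: ref 1 -> HIT, frames=[1,-] (faults so far: 1)
  step 2: ref 1 -> HIT, frames=[1,-] (faults so far: 1)
  step 3: ref 1 -> HIT, frames=[1,-] (faults so far: 1)
  step 4: ref 5 -> FAULT, frames=[1,5] (faults so far: 2)
  step 5: ref 2 -> FAULT, evict 1, frames=[2,5] (faults so far: 3)
  step 6: ref 4 -> FAULT, evict 2, frames=[4,5] (faults so far: 4)
  step 7: ref 5 -> HIT, frames=[4,5] (faults so far: 4)
  step 8: ref 5 -> HIT, frames=[4,5] (faults so far: 4)
  step 9: ref 4 -> HIT, frames=[4,5] (faults so far: 4)
  step 10: ref 3 -> FAULT, evict 4, frames=[3,5] (faults so far: 5)
  step 11: ref 5 -> HIT, frames=[3,5] (faults so far: 5)
  step 12: ref 5 -> HIT, frames=[3,5] (faults so far: 5)
  step 13: ref 2 -> FAULT, evict 5, frames=[3,2] (faults so far: 6)
  step 14: ref 3 -> HIT, frames=[3,2] (faults so far: 6)
  Optimal total faults: 6

Answer: 7 9 6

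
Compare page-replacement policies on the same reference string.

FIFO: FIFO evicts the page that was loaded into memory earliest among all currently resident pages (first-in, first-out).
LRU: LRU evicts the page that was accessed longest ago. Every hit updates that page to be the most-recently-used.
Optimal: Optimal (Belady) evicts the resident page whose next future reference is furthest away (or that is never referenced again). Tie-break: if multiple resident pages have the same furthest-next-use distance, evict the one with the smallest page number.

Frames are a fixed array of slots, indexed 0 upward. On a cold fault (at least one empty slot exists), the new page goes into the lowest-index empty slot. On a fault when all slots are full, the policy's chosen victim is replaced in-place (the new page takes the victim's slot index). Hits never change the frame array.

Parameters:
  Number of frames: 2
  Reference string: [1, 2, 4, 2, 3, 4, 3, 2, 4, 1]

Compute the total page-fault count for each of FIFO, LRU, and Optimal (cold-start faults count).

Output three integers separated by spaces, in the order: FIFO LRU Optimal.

--- FIFO ---
  step 0: ref 1 -> FAULT, frames=[1,-] (faults so far: 1)
  step 1: ref 2 -> FAULT, frames=[1,2] (faults so far: 2)
  step 2: ref 4 -> FAULT, evict 1, frames=[4,2] (faults so far: 3)
  step 3: ref 2 -> HIT, frames=[4,2] (faults so far: 3)
  step 4: ref 3 -> FAULT, evict 2, frames=[4,3] (faults so far: 4)
  step 5: ref 4 -> HIT, frames=[4,3] (faults so far: 4)
  step 6: ref 3 -> HIT, frames=[4,3] (faults so far: 4)
  step 7: ref 2 -> FAULT, evict 4, frames=[2,3] (faults so far: 5)
  step 8: ref 4 -> FAULT, evict 3, frames=[2,4] (faults so far: 6)
  step 9: ref 1 -> FAULT, evict 2, frames=[1,4] (faults so far: 7)
  FIFO total faults: 7
--- LRU ---
  step 0: ref 1 -> FAULT, frames=[1,-] (faults so far: 1)
  step 1: ref 2 -> FAULT, frames=[1,2] (faults so far: 2)
  step 2: ref 4 -> FAULT, evict 1, frames=[4,2] (faults so far: 3)
  step 3: ref 2 -> HIT, frames=[4,2] (faults so far: 3)
  step 4: ref 3 -> FAULT, evict 4, frames=[3,2] (faults so far: 4)
  step 5: ref 4 -> FAULT, evict 2, frames=[3,4] (faults so far: 5)
  step 6: ref 3 -> HIT, frames=[3,4] (faults so far: 5)
  step 7: ref 2 -> FAULT, evict 4, frames=[3,2] (faults so far: 6)
  step 8: ref 4 -> FAULT, evict 3, frames=[4,2] (faults so far: 7)
  step 9: ref 1 -> FAULT, evict 2, frames=[4,1] (faults so far: 8)
  LRU total faults: 8
--- Optimal ---
  step 0: ref 1 -> FAULT, frames=[1,-] (faults so far: 1)
  step 1: ref 2 -> FAULT, frames=[1,2] (faults so far: 2)
  step 2: ref 4 -> FAULT, evict 1, frames=[4,2] (faults so far: 3)
  step 3: ref 2 -> HIT, frames=[4,2] (faults so far: 3)
  step 4: ref 3 -> FAULT, evict 2, frames=[4,3] (faults so far: 4)
  step 5: ref 4 -> HIT, frames=[4,3] (faults so far: 4)
  step 6: ref 3 -> HIT, frames=[4,3] (faults so far: 4)
  step 7: ref 2 -> FAULT, evict 3, frames=[4,2] (faults so far: 5)
  step 8: ref 4 -> HIT, frames=[4,2] (faults so far: 5)
  step 9: ref 1 -> FAULT, evict 2, frames=[4,1] (faults so far: 6)
  Optimal total faults: 6

Answer: 7 8 6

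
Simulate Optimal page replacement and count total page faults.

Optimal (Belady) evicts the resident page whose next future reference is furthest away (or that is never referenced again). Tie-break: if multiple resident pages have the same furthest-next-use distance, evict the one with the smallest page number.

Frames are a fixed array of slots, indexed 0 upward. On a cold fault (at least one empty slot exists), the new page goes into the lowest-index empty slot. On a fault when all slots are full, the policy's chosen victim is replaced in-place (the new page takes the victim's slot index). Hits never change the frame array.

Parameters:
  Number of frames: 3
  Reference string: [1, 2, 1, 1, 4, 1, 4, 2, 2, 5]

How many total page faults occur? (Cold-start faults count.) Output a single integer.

Step 0: ref 1 → FAULT, frames=[1,-,-]
Step 1: ref 2 → FAULT, frames=[1,2,-]
Step 2: ref 1 → HIT, frames=[1,2,-]
Step 3: ref 1 → HIT, frames=[1,2,-]
Step 4: ref 4 → FAULT, frames=[1,2,4]
Step 5: ref 1 → HIT, frames=[1,2,4]
Step 6: ref 4 → HIT, frames=[1,2,4]
Step 7: ref 2 → HIT, frames=[1,2,4]
Step 8: ref 2 → HIT, frames=[1,2,4]
Step 9: ref 5 → FAULT (evict 1), frames=[5,2,4]
Total faults: 4

Answer: 4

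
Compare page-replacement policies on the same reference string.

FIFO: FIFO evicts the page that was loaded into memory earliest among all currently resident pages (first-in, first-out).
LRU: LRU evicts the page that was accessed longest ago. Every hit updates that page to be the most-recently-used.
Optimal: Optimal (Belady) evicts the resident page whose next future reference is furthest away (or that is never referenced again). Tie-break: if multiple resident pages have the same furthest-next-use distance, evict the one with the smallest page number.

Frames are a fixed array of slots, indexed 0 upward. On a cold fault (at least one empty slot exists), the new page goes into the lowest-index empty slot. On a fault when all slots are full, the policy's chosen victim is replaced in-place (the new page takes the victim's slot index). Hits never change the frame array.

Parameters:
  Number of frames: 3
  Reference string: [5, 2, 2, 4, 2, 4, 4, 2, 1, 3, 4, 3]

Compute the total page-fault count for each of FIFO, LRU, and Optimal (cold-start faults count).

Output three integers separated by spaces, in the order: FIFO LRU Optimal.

Answer: 5 6 5

Derivation:
--- FIFO ---
  step 0: ref 5 -> FAULT, frames=[5,-,-] (faults so far: 1)
  step 1: ref 2 -> FAULT, frames=[5,2,-] (faults so far: 2)
  step 2: ref 2 -> HIT, frames=[5,2,-] (faults so far: 2)
  step 3: ref 4 -> FAULT, frames=[5,2,4] (faults so far: 3)
  step 4: ref 2 -> HIT, frames=[5,2,4] (faults so far: 3)
  step 5: ref 4 -> HIT, frames=[5,2,4] (faults so far: 3)
  step 6: ref 4 -> HIT, frames=[5,2,4] (faults so far: 3)
  step 7: ref 2 -> HIT, frames=[5,2,4] (faults so far: 3)
  step 8: ref 1 -> FAULT, evict 5, frames=[1,2,4] (faults so far: 4)
  step 9: ref 3 -> FAULT, evict 2, frames=[1,3,4] (faults so far: 5)
  step 10: ref 4 -> HIT, frames=[1,3,4] (faults so far: 5)
  step 11: ref 3 -> HIT, frames=[1,3,4] (faults so far: 5)
  FIFO total faults: 5
--- LRU ---
  step 0: ref 5 -> FAULT, frames=[5,-,-] (faults so far: 1)
  step 1: ref 2 -> FAULT, frames=[5,2,-] (faults so far: 2)
  step 2: ref 2 -> HIT, frames=[5,2,-] (faults so far: 2)
  step 3: ref 4 -> FAULT, frames=[5,2,4] (faults so far: 3)
  step 4: ref 2 -> HIT, frames=[5,2,4] (faults so far: 3)
  step 5: ref 4 -> HIT, frames=[5,2,4] (faults so far: 3)
  step 6: ref 4 -> HIT, frames=[5,2,4] (faults so far: 3)
  step 7: ref 2 -> HIT, frames=[5,2,4] (faults so far: 3)
  step 8: ref 1 -> FAULT, evict 5, frames=[1,2,4] (faults so far: 4)
  step 9: ref 3 -> FAULT, evict 4, frames=[1,2,3] (faults so far: 5)
  step 10: ref 4 -> FAULT, evict 2, frames=[1,4,3] (faults so far: 6)
  step 11: ref 3 -> HIT, frames=[1,4,3] (faults so far: 6)
  LRU total faults: 6
--- Optimal ---
  step 0: ref 5 -> FAULT, frames=[5,-,-] (faults so far: 1)
  step 1: ref 2 -> FAULT, frames=[5,2,-] (faults so far: 2)
  step 2: ref 2 -> HIT, frames=[5,2,-] (faults so far: 2)
  step 3: ref 4 -> FAULT, frames=[5,2,4] (faults so far: 3)
  step 4: ref 2 -> HIT, frames=[5,2,4] (faults so far: 3)
  step 5: ref 4 -> HIT, frames=[5,2,4] (faults so far: 3)
  step 6: ref 4 -> HIT, frames=[5,2,4] (faults so far: 3)
  step 7: ref 2 -> HIT, frames=[5,2,4] (faults so far: 3)
  step 8: ref 1 -> FAULT, evict 2, frames=[5,1,4] (faults so far: 4)
  step 9: ref 3 -> FAULT, evict 1, frames=[5,3,4] (faults so far: 5)
  step 10: ref 4 -> HIT, frames=[5,3,4] (faults so far: 5)
  step 11: ref 3 -> HIT, frames=[5,3,4] (faults so far: 5)
  Optimal total faults: 5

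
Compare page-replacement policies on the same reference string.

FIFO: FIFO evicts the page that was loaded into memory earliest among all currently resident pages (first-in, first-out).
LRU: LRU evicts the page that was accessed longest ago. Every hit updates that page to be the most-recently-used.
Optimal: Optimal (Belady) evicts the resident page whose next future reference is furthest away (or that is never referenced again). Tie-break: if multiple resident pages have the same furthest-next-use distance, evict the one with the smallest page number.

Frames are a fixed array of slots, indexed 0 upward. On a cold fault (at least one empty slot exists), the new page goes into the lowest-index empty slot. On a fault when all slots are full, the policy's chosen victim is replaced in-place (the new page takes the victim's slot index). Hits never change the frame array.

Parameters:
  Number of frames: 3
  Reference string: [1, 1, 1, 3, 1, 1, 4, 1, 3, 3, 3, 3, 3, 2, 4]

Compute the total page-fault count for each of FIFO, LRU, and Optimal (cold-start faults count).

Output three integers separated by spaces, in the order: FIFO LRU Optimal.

Answer: 4 5 4

Derivation:
--- FIFO ---
  step 0: ref 1 -> FAULT, frames=[1,-,-] (faults so far: 1)
  step 1: ref 1 -> HIT, frames=[1,-,-] (faults so far: 1)
  step 2: ref 1 -> HIT, frames=[1,-,-] (faults so far: 1)
  step 3: ref 3 -> FAULT, frames=[1,3,-] (faults so far: 2)
  step 4: ref 1 -> HIT, frames=[1,3,-] (faults so far: 2)
  step 5: ref 1 -> HIT, frames=[1,3,-] (faults so far: 2)
  step 6: ref 4 -> FAULT, frames=[1,3,4] (faults so far: 3)
  step 7: ref 1 -> HIT, frames=[1,3,4] (faults so far: 3)
  step 8: ref 3 -> HIT, frames=[1,3,4] (faults so far: 3)
  step 9: ref 3 -> HIT, frames=[1,3,4] (faults so far: 3)
  step 10: ref 3 -> HIT, frames=[1,3,4] (faults so far: 3)
  step 11: ref 3 -> HIT, frames=[1,3,4] (faults so far: 3)
  step 12: ref 3 -> HIT, frames=[1,3,4] (faults so far: 3)
  step 13: ref 2 -> FAULT, evict 1, frames=[2,3,4] (faults so far: 4)
  step 14: ref 4 -> HIT, frames=[2,3,4] (faults so far: 4)
  FIFO total faults: 4
--- LRU ---
  step 0: ref 1 -> FAULT, frames=[1,-,-] (faults so far: 1)
  step 1: ref 1 -> HIT, frames=[1,-,-] (faults so far: 1)
  step 2: ref 1 -> HIT, frames=[1,-,-] (faults so far: 1)
  step 3: ref 3 -> FAULT, frames=[1,3,-] (faults so far: 2)
  step 4: ref 1 -> HIT, frames=[1,3,-] (faults so far: 2)
  step 5: ref 1 -> HIT, frames=[1,3,-] (faults so far: 2)
  step 6: ref 4 -> FAULT, frames=[1,3,4] (faults so far: 3)
  step 7: ref 1 -> HIT, frames=[1,3,4] (faults so far: 3)
  step 8: ref 3 -> HIT, frames=[1,3,4] (faults so far: 3)
  step 9: ref 3 -> HIT, frames=[1,3,4] (faults so far: 3)
  step 10: ref 3 -> HIT, frames=[1,3,4] (faults so far: 3)
  step 11: ref 3 -> HIT, frames=[1,3,4] (faults so far: 3)
  step 12: ref 3 -> HIT, frames=[1,3,4] (faults so far: 3)
  step 13: ref 2 -> FAULT, evict 4, frames=[1,3,2] (faults so far: 4)
  step 14: ref 4 -> FAULT, evict 1, frames=[4,3,2] (faults so far: 5)
  LRU total faults: 5
--- Optimal ---
  step 0: ref 1 -> FAULT, frames=[1,-,-] (faults so far: 1)
  step 1: ref 1 -> HIT, frames=[1,-,-] (faults so far: 1)
  step 2: ref 1 -> HIT, frames=[1,-,-] (faults so far: 1)
  step 3: ref 3 -> FAULT, frames=[1,3,-] (faults so far: 2)
  step 4: ref 1 -> HIT, frames=[1,3,-] (faults so far: 2)
  step 5: ref 1 -> HIT, frames=[1,3,-] (faults so far: 2)
  step 6: ref 4 -> FAULT, frames=[1,3,4] (faults so far: 3)
  step 7: ref 1 -> HIT, frames=[1,3,4] (faults so far: 3)
  step 8: ref 3 -> HIT, frames=[1,3,4] (faults so far: 3)
  step 9: ref 3 -> HIT, frames=[1,3,4] (faults so far: 3)
  step 10: ref 3 -> HIT, frames=[1,3,4] (faults so far: 3)
  step 11: ref 3 -> HIT, frames=[1,3,4] (faults so far: 3)
  step 12: ref 3 -> HIT, frames=[1,3,4] (faults so far: 3)
  step 13: ref 2 -> FAULT, evict 1, frames=[2,3,4] (faults so far: 4)
  step 14: ref 4 -> HIT, frames=[2,3,4] (faults so far: 4)
  Optimal total faults: 4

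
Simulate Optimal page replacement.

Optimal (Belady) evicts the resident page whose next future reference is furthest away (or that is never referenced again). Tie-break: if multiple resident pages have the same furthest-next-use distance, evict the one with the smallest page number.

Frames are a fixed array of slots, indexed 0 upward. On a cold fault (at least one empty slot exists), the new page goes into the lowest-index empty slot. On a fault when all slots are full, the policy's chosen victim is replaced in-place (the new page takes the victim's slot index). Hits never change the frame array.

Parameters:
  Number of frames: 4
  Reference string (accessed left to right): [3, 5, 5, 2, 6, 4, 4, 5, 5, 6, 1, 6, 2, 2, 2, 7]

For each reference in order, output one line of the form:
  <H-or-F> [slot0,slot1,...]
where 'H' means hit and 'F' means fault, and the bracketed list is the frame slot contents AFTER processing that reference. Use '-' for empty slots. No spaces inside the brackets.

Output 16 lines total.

F [3,-,-,-]
F [3,5,-,-]
H [3,5,-,-]
F [3,5,2,-]
F [3,5,2,6]
F [4,5,2,6]
H [4,5,2,6]
H [4,5,2,6]
H [4,5,2,6]
H [4,5,2,6]
F [1,5,2,6]
H [1,5,2,6]
H [1,5,2,6]
H [1,5,2,6]
H [1,5,2,6]
F [7,5,2,6]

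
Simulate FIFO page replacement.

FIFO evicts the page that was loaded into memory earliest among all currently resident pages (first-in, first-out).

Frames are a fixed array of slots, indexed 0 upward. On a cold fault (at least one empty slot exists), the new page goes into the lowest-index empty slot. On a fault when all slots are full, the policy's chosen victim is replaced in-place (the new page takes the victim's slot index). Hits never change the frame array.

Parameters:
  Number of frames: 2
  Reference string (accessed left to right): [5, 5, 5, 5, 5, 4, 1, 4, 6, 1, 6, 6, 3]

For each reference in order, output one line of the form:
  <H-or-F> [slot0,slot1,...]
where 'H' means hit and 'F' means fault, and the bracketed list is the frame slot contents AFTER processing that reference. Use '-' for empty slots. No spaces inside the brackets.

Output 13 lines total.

F [5,-]
H [5,-]
H [5,-]
H [5,-]
H [5,-]
F [5,4]
F [1,4]
H [1,4]
F [1,6]
H [1,6]
H [1,6]
H [1,6]
F [3,6]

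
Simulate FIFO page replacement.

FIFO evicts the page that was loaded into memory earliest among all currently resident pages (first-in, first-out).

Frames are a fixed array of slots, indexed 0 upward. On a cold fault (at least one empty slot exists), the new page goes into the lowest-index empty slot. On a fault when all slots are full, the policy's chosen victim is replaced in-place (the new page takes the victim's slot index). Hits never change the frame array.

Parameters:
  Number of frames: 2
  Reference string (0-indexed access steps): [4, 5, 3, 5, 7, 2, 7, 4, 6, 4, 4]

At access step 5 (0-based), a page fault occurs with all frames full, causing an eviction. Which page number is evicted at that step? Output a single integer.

Step 0: ref 4 -> FAULT, frames=[4,-]
Step 1: ref 5 -> FAULT, frames=[4,5]
Step 2: ref 3 -> FAULT, evict 4, frames=[3,5]
Step 3: ref 5 -> HIT, frames=[3,5]
Step 4: ref 7 -> FAULT, evict 5, frames=[3,7]
Step 5: ref 2 -> FAULT, evict 3, frames=[2,7]
At step 5: evicted page 3

Answer: 3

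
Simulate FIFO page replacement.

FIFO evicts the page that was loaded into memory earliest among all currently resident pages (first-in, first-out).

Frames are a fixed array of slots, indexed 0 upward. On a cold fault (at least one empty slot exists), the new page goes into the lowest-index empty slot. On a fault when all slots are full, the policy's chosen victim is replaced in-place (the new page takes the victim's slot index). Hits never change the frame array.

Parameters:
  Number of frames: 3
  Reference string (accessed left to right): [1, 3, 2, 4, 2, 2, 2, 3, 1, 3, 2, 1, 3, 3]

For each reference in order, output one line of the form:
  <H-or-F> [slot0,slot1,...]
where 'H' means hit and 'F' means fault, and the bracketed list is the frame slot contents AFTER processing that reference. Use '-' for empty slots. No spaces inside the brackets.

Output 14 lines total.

F [1,-,-]
F [1,3,-]
F [1,3,2]
F [4,3,2]
H [4,3,2]
H [4,3,2]
H [4,3,2]
H [4,3,2]
F [4,1,2]
F [4,1,3]
F [2,1,3]
H [2,1,3]
H [2,1,3]
H [2,1,3]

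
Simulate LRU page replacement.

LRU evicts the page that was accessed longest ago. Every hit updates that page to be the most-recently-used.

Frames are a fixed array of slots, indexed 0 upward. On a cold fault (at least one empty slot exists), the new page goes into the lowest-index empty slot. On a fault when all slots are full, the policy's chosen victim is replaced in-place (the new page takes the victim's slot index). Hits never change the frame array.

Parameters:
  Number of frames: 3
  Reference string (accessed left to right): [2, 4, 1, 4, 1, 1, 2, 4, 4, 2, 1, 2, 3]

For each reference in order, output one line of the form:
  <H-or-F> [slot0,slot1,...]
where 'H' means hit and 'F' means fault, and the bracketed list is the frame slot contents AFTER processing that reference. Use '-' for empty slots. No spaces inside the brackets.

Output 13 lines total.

F [2,-,-]
F [2,4,-]
F [2,4,1]
H [2,4,1]
H [2,4,1]
H [2,4,1]
H [2,4,1]
H [2,4,1]
H [2,4,1]
H [2,4,1]
H [2,4,1]
H [2,4,1]
F [2,3,1]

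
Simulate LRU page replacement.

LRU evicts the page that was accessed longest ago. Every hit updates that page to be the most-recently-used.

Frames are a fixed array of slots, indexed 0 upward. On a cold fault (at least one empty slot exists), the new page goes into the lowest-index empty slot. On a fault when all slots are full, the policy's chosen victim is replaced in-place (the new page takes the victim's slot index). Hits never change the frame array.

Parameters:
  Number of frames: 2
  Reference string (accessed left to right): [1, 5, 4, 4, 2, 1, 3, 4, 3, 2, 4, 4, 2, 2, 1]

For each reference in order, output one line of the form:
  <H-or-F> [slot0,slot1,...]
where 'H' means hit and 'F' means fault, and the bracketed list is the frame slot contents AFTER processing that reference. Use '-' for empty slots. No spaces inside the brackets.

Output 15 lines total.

F [1,-]
F [1,5]
F [4,5]
H [4,5]
F [4,2]
F [1,2]
F [1,3]
F [4,3]
H [4,3]
F [2,3]
F [2,4]
H [2,4]
H [2,4]
H [2,4]
F [2,1]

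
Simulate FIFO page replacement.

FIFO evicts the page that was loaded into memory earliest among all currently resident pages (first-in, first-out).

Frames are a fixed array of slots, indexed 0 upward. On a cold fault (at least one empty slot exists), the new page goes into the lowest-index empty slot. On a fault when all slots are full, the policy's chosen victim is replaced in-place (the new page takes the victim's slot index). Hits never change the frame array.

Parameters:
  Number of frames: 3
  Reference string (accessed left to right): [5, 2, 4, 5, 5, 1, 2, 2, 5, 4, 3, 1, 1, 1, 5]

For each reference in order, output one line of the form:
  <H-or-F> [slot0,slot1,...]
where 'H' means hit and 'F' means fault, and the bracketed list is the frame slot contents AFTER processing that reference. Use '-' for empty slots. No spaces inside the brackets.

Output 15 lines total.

F [5,-,-]
F [5,2,-]
F [5,2,4]
H [5,2,4]
H [5,2,4]
F [1,2,4]
H [1,2,4]
H [1,2,4]
F [1,5,4]
H [1,5,4]
F [1,5,3]
H [1,5,3]
H [1,5,3]
H [1,5,3]
H [1,5,3]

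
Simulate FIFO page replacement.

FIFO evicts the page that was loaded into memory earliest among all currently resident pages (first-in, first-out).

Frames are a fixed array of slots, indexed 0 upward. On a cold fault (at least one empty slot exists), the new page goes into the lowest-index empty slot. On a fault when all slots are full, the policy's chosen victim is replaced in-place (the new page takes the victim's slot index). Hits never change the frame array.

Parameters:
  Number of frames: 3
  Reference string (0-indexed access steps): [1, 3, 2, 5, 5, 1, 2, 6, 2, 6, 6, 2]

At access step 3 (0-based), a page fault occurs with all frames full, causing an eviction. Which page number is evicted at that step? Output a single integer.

Step 0: ref 1 -> FAULT, frames=[1,-,-]
Step 1: ref 3 -> FAULT, frames=[1,3,-]
Step 2: ref 2 -> FAULT, frames=[1,3,2]
Step 3: ref 5 -> FAULT, evict 1, frames=[5,3,2]
At step 3: evicted page 1

Answer: 1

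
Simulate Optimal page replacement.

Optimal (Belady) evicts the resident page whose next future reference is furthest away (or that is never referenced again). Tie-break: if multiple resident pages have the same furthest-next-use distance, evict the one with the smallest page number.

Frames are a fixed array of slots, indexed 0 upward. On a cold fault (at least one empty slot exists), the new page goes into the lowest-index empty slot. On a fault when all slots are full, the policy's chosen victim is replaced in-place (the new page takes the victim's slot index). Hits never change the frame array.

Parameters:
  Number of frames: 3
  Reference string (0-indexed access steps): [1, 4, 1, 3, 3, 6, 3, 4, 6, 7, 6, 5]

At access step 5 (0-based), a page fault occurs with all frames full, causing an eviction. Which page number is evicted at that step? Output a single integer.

Answer: 1

Derivation:
Step 0: ref 1 -> FAULT, frames=[1,-,-]
Step 1: ref 4 -> FAULT, frames=[1,4,-]
Step 2: ref 1 -> HIT, frames=[1,4,-]
Step 3: ref 3 -> FAULT, frames=[1,4,3]
Step 4: ref 3 -> HIT, frames=[1,4,3]
Step 5: ref 6 -> FAULT, evict 1, frames=[6,4,3]
At step 5: evicted page 1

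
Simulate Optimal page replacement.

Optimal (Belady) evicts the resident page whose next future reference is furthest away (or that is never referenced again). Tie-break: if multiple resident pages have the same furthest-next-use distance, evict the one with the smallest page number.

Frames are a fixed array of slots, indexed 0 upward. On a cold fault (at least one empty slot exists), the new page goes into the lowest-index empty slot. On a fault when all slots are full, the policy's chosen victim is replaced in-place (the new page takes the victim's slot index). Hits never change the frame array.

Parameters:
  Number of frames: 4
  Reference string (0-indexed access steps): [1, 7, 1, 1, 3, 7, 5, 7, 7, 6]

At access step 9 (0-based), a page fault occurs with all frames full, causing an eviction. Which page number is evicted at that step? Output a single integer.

Step 0: ref 1 -> FAULT, frames=[1,-,-,-]
Step 1: ref 7 -> FAULT, frames=[1,7,-,-]
Step 2: ref 1 -> HIT, frames=[1,7,-,-]
Step 3: ref 1 -> HIT, frames=[1,7,-,-]
Step 4: ref 3 -> FAULT, frames=[1,7,3,-]
Step 5: ref 7 -> HIT, frames=[1,7,3,-]
Step 6: ref 5 -> FAULT, frames=[1,7,3,5]
Step 7: ref 7 -> HIT, frames=[1,7,3,5]
Step 8: ref 7 -> HIT, frames=[1,7,3,5]
Step 9: ref 6 -> FAULT, evict 1, frames=[6,7,3,5]
At step 9: evicted page 1

Answer: 1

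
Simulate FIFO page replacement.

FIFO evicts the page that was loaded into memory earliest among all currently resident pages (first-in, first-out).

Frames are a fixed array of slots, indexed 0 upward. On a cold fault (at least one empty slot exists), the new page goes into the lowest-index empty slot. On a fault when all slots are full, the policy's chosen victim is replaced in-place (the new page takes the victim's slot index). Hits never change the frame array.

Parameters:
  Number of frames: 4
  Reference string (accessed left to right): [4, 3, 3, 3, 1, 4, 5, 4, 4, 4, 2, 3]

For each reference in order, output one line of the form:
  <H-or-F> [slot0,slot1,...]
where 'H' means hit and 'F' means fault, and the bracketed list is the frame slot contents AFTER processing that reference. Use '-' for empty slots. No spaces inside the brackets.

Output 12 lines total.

F [4,-,-,-]
F [4,3,-,-]
H [4,3,-,-]
H [4,3,-,-]
F [4,3,1,-]
H [4,3,1,-]
F [4,3,1,5]
H [4,3,1,5]
H [4,3,1,5]
H [4,3,1,5]
F [2,3,1,5]
H [2,3,1,5]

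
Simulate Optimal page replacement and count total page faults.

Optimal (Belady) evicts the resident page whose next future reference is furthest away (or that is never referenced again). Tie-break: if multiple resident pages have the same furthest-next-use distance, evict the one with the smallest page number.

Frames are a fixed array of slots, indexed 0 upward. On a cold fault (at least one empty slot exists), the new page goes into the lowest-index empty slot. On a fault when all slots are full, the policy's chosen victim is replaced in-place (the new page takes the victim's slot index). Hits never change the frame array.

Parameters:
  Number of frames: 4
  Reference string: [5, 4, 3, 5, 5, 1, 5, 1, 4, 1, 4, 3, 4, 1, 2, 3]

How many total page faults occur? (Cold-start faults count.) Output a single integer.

Step 0: ref 5 → FAULT, frames=[5,-,-,-]
Step 1: ref 4 → FAULT, frames=[5,4,-,-]
Step 2: ref 3 → FAULT, frames=[5,4,3,-]
Step 3: ref 5 → HIT, frames=[5,4,3,-]
Step 4: ref 5 → HIT, frames=[5,4,3,-]
Step 5: ref 1 → FAULT, frames=[5,4,3,1]
Step 6: ref 5 → HIT, frames=[5,4,3,1]
Step 7: ref 1 → HIT, frames=[5,4,3,1]
Step 8: ref 4 → HIT, frames=[5,4,3,1]
Step 9: ref 1 → HIT, frames=[5,4,3,1]
Step 10: ref 4 → HIT, frames=[5,4,3,1]
Step 11: ref 3 → HIT, frames=[5,4,3,1]
Step 12: ref 4 → HIT, frames=[5,4,3,1]
Step 13: ref 1 → HIT, frames=[5,4,3,1]
Step 14: ref 2 → FAULT (evict 1), frames=[5,4,3,2]
Step 15: ref 3 → HIT, frames=[5,4,3,2]
Total faults: 5

Answer: 5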